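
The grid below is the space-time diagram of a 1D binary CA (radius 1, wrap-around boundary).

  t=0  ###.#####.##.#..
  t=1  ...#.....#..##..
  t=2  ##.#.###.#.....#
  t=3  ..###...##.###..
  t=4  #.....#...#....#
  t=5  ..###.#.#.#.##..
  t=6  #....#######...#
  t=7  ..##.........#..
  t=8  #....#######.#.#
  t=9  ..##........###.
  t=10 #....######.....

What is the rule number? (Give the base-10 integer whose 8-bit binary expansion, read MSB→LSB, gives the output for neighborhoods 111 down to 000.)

37

  ### -> .   bit 7 = 0  t=0,i=1
  ##. -> .   bit 6 = 0  t=0,i=2
  #.# -> #   bit 5 = 1  t=0,i=3
  #.. -> .   bit 4 = 0  t=0,i=14
  .## -> .   bit 3 = 0  t=0,i=0
  .#. -> #   bit 2 = 1  t=0,i=13
  ..# -> .   bit 1 = 0  t=0,i=15
  ... -> #   bit 0 = 1  t=1,i=0
  bits 00100101 = 37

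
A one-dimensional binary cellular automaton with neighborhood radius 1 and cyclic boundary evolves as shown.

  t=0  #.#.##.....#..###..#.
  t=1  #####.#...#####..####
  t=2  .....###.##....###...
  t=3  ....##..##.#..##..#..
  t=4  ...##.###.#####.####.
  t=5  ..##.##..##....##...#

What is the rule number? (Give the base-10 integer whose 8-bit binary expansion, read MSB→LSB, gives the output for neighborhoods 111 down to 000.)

  nb ###: next=.  (t=0,i=15, bit7=0)
  nb ##.: next=.  (t=0,i=5, bit6=0)
  nb #.#: next=#  (t=0,i=1, bit5=1)
  nb #..: next=#  (t=0,i=6, bit4=1)
  nb .##: next=#  (t=0,i=4, bit3=1)
  nb .#.: next=#  (t=0,i=0, bit2=1)
  nb ..#: next=#  (t=0,i=10, bit1=1)
  nb ...: next=.  (t=0,i=7, bit0=0)
  bits 00111110 = 62

62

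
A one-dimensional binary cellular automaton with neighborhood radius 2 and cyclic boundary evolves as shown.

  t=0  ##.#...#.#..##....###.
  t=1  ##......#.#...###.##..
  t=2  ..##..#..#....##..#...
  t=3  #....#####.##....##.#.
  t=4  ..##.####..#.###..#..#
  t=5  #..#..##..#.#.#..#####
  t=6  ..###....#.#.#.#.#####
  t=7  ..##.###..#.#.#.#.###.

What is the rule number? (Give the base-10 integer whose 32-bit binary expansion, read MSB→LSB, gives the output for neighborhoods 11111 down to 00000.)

3242585746

  #####|#  b31=1 t=3,i=7
  ####.|#  b30=1 t=3,i=8
  ###.#|.  b29=0 t=0,i=20
  ###..|.  b28=0 t=4,i=8
  ##.##|.  b27=0 t=0,i=21
  ##.#.|.  b26=0 t=0,i=2
  ##..#|.  b25=0 t=1,i=20
  ##...|#  b24=1 t=0,i=14
  #.###|.  b23=0 t=4,i=5
  #.##.|#  b22=1 t=0,i=0
  #.#.#|.  b21=0 t=3,i=20
  #.#..|.  b20=0 t=0,i=3
  #..##|.  b19=0 t=0,i=11
  #..#.|#  b18=1 t=2,i=5
  #...#|.  b17=0 t=0,i=5
  #....|#  b16=1 t=0,i=15
  .####|#  b15=1 t=3,i=6
  .###.|#  b14=1 t=0,i=19
  .##.#|#  b13=1 t=0,i=1
  .##..|.  b12=0 t=0,i=13
  .#.##|#  b11=1 t=4,i=12
  .#.#.|#  b10=1 t=0,i=8
  .#..#|#  b9=1 t=0,i=10
  .#...|.  b8=0 t=0,i=4
  ..###|#  b7=1 t=0,i=18
  ..##.|.  b6=0 t=0,i=12
  ..#.#|.  b5=0 t=0,i=7
  ..#..|#  b4=1 t=2,i=6
  ...##|.  b3=0 t=0,i=17
  ...#.|.  b2=0 t=0,i=6
  ....#|#  b1=1 t=0,i=16
  .....|.  b0=0 t=1,i=4
  bits 11000001010001011110111010010010 = 3242585746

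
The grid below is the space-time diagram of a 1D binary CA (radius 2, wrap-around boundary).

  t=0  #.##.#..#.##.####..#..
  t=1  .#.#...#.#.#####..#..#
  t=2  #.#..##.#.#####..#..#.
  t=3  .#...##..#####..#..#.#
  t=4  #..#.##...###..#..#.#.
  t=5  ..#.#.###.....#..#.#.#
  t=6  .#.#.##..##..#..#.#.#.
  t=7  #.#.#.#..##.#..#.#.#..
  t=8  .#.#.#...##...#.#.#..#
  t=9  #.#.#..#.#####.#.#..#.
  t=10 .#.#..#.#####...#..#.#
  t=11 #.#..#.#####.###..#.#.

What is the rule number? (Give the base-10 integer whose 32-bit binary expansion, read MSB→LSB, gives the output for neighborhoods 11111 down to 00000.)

  nb #####: next=#  (t=1,i=13, bit31=1)
  nb ####.: next=#  (t=0,i=15, bit30=1)
  nb ###.#: next=.  (t=9,i=13, bit29=0)
  nb ###..: next=.  (t=0,i=16, bit28=0)
  nb ##.##: next=#  (t=0,i=12, bit27=1)
  nb ##.#.: next=.  (t=0,i=4, bit26=0)
  nb ##..#: next=.  (t=0,i=17, bit25=0)
  nb ##...: next=#  (t=4,i=7, bit24=1)
  nb #.###: next=#  (t=0,i=13, bit23=1)
  nb #.##.: next=.  (t=0,i=2, bit22=0)
  nb #.#.#: next=.  (t=1,i=1, bit21=0)
  nb #.#..: next=.  (t=0,i=5, bit20=0)
  nb #..##: next=.  (t=2,i=4, bit19=0)
  nb #..#.: next=#  (t=0,i=7, bit18=1)
  nb #...#: next=#  (t=1,i=5, bit17=1)
  nb #....: next=#  (t=5,i=10, bit16=1)
  nb .####: next=#  (t=0,i=14, bit15=1)
  nb .###.: next=.  (t=4,i=11, bit14=0)
  nb .##.#: next=#  (t=0,i=3, bit13=1)
  nb .##..: next=#  (t=3,i=6, bit12=1)
  nb .#.##: next=#  (t=0,i=1, bit11=1)
  nb .#.#.: next=#  (t=1,i=0, bit10=1)
  nb .#..#: next=.  (t=0,i=6, bit9=0)
  nb .#...: next=.  (t=1,i=4, bit8=0)
  nb ..###: next=.  (t=3,i=9, bit7=0)
  nb ..##.: next=#  (t=2,i=5, bit6=1)
  nb ..#.#: next=.  (t=0,i=0, bit5=0)
  nb ..#..: next=.  (t=0,i=19, bit4=0)
  nb ...##: next=.  (t=3,i=4, bit3=0)
  nb ...#.: next=#  (t=1,i=6, bit2=1)
  nb ....#: next=.  (t=5,i=12, bit1=0)
  nb .....: next=.  (t=5,i=11, bit0=0)
  bits 11001001100001111011110001000100 = 3381115972

3381115972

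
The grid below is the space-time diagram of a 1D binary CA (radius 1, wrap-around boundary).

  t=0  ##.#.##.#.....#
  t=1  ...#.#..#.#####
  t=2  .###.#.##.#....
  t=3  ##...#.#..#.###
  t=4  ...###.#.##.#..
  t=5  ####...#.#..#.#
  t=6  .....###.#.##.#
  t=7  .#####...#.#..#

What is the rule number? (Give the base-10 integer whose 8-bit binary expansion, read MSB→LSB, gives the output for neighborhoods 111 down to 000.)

15

  nb ###: next=.  (t=0,i=0, bit7=0)
  nb ##.: next=.  (t=0,i=1, bit6=0)
  nb #.#: next=.  (t=0,i=2, bit5=0)
  nb #..: next=.  (t=0,i=9, bit4=0)
  nb .##: next=#  (t=0,i=5, bit3=1)
  nb .#.: next=#  (t=0,i=3, bit2=1)
  nb ..#: next=#  (t=0,i=13, bit1=1)
  nb ...: next=#  (t=0,i=10, bit0=1)
  bits 00001111 = 15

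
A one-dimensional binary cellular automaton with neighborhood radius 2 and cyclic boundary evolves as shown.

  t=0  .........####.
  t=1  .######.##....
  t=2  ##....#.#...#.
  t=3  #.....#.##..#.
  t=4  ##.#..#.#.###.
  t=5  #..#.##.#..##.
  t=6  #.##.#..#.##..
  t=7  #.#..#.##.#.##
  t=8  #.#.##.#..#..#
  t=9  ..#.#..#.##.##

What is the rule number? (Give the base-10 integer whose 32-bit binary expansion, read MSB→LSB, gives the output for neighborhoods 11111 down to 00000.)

  nb #####: next=.  (t=1,i=3, bit31=0)
  nb ####.: next=.  (t=0,i=11, bit30=0)
  nb ###.#: next=#  (t=1,i=6, bit29=1)
  nb ###..: next=.  (t=0,i=12, bit28=0)
  nb ##.##: next=.  (t=1,i=7, bit27=0)
  nb ##.#.: next=.  (t=4,i=2, bit26=0)
  nb ##..#: next=#  (t=3,i=10, bit25=1)
  nb ##...: next=.  (t=0,i=13, bit24=0)
  nb #.###: next=.  (t=4,i=10, bit23=0)
  nb #.##.: next=#  (t=1,i=8, bit22=1)
  nb #.#.#: next=#  (t=4,i=8, bit21=1)
  nb #.#..: next=#  (t=2,i=8, bit20=1)
  nb #..##: next=#  (t=5,i=10, bit19=1)
  nb #..#.: next=#  (t=3,i=11, bit18=1)
  nb #...#: next=.  (t=2,i=10, bit17=0)
  nb #....: next=.  (t=0,i=0, bit16=0)
  nb .####: next=.  (t=0,i=10, bit15=0)
  nb .###.: next=#  (t=4,i=11, bit14=1)
  nb .##.#: next=.  (t=4,i=1, bit13=0)
  nb .##..: next=.  (t=1,i=9, bit12=0)
  nb .#.##: next=.  (t=2,i=13, bit11=0)
  nb .#.#.: next=.  (t=2,i=7, bit10=0)
  nb .#..#: next=.  (t=4,i=4, bit9=0)
  nb .#...: next=#  (t=2,i=9, bit8=1)
  nb ..###: next=#  (t=0,i=9, bit7=1)
  nb ..##.: next=#  (t=5,i=11, bit6=1)
  nb ..#.#: next=#  (t=2,i=6, bit5=1)
  nb ..#..: next=#  (t=8,i=10, bit4=1)
  nb ...##: next=#  (t=0,i=8, bit3=1)
  nb ...#.: next=.  (t=2,i=5, bit2=0)
  nb ....#: next=.  (t=0,i=7, bit1=0)
  nb .....: next=#  (t=0,i=1, bit0=1)
  bits 00100010011111000100000111111001 = 578568697

578568697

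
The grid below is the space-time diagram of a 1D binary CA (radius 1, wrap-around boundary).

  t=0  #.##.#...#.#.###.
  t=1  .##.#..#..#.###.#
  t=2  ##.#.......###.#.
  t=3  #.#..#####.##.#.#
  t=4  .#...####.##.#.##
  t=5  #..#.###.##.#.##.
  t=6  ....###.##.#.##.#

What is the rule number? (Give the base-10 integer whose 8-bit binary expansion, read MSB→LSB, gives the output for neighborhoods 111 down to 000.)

169

  ###|#  b7=1 t=0,i=14
  ##.|.  b6=0 t=0,i=3
  #.#|#  b5=1 t=0,i=1
  #..|.  b4=0 t=0,i=6
  .##|#  b3=1 t=0,i=2
  .#.|.  b2=0 t=0,i=0
  ..#|.  b1=0 t=0,i=8
  ...|#  b0=1 t=0,i=7
  bits 10101001 = 169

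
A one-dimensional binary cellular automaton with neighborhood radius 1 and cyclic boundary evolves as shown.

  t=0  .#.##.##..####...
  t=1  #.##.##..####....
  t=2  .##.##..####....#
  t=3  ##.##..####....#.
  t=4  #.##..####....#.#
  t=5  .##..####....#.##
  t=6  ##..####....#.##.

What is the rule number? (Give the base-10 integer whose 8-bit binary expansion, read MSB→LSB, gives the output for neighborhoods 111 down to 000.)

  [7] ### => #  t=0,i=11
  [6] ##. => .  t=0,i=4
  [5] #.# => #  t=0,i=2
  [4] #.. => .  t=0,i=8
  [3] .## => #  t=0,i=3
  [2] .#. => .  t=0,i=1
  [1] ..# => #  t=0,i=0
  [0] ... => .  t=0,i=15
  bits 10101010 = 170

170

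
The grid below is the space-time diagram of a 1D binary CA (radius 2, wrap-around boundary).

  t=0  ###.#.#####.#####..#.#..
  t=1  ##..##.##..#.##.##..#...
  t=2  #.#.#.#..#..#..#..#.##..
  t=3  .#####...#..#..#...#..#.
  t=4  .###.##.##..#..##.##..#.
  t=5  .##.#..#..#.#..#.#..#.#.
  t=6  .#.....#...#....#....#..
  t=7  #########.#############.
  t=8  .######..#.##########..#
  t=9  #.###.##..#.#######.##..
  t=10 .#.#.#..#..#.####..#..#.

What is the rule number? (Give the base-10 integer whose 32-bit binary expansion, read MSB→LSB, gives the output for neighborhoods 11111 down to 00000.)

2602683863

  #####|#  b31=1 t=0,i=8
  ####.|.  b30=0 t=0,i=9
  ###.#|.  b29=0 t=0,i=2
  ###..|#  b28=1 t=0,i=16
  ##.##|#  b27=1 t=0,i=11
  ##.#.|.  b26=0 t=0,i=3
  ##..#|#  b25=1 t=0,i=17
  ##...|#  b24=1 t=3,i=6
  #.###|.  b23=0 t=0,i=6
  #.##.|.  b22=0 t=1,i=7
  #.#.#|#  b21=1 t=0,i=4
  #.#..|.  b20=0 t=0,i=21
  #..##|.  b19=0 t=0,i=23
  #..#.|.  b18=0 t=0,i=18
  #...#|.  b17=0 t=1,i=22
  #....|#  b16=1 t=6,i=3
  .####|#  b15=1 t=0,i=7
  .###.|#  b14=1 t=0,i=1
  .##.#|.  b13=0 t=1,i=5
  .##..|.  b12=0 t=1,i=1
  .#.##|#  b11=1 t=0,i=5
  .#.#.|#  b10=1 t=0,i=20
  .#..#|.  b9=0 t=0,i=22
  .#...|#  b8=1 t=1,i=21
  ..###|#  b7=1 t=0,i=0
  ..##.|#  b6=1 t=1,i=0
  ..#.#|.  b5=0 t=0,i=19
  ..#..|#  b4=1 t=1,i=20
  ...##|.  b3=0 t=1,i=23
  ...#.|#  b2=1 t=3,i=8
  ....#|#  b1=1 t=6,i=5
  .....|#  b0=1 t=6,i=4
  bits 10011011001000011100110111010111 = 2602683863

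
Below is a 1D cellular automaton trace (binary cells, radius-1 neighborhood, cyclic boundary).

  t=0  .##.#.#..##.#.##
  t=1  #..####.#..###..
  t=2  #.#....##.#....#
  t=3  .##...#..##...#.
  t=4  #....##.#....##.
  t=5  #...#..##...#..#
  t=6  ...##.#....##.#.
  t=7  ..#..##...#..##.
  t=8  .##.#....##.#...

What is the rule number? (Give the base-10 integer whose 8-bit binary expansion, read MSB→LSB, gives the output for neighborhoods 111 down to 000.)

  ###|.  b7=0 t=1,i=4
  ##.|.  b6=0 t=0,i=2
  #.#|#  b5=1 t=0,i=0
  #..|.  b4=0 t=0,i=7
  .##|.  b3=0 t=0,i=1
  .#.|#  b2=1 t=0,i=4
  ..#|#  b1=1 t=0,i=8
  ...|.  b0=0 t=2,i=4
  bits 00100110 = 38

38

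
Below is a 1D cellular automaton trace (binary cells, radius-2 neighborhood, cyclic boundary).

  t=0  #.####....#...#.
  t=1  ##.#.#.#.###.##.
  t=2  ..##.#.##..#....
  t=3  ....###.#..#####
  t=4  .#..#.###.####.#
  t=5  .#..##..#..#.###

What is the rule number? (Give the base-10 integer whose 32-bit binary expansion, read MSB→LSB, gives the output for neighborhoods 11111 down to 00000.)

  #####|#  b31=1 t=3,i=13
  ####.|.  b30=0 t=0,i=4
  ###.#|#  b29=1 t=1,i=11
  ###..|#  b28=1 t=0,i=5
  ##.##|.  b27=0 t=1,i=12
  ##.#.|#  b26=1 t=1,i=2
  ##..#|.  b25=0 t=2,i=9
  ##...|.  b24=0 t=0,i=6
  #.###|.  b23=0 t=0,i=2
  #.##.|.  b22=0 t=1,i=0
  #.#.#|#  b21=1 t=0,i=0
  #.#..|#  b20=1 t=3,i=8
  #..##|#  b19=1 t=3,i=10
  #..#.|.  b18=0 t=2,i=10
  #...#|.  b17=0 t=0,i=12
  #....|#  b16=1 t=0,i=7
  .####|#  b15=1 t=0,i=3
  .###.|.  b14=0 t=1,i=10
  .##.#|.  b13=0 t=1,i=1
  .##..|#  b12=1 t=2,i=8
  .#.##|#  b11=1 t=0,i=1
  .#.#.|.  b10=0 t=0,i=15
  .#..#|.  b9=0 t=3,i=9
  .#...|#  b8=1 t=0,i=11
  ..###|#  b7=1 t=3,i=4
  ..##.|.  b6=0 t=2,i=2
  ..#.#|#  b5=1 t=0,i=14
  ..#..|#  b4=1 t=0,i=10
  ...##|.  b3=0 t=2,i=1
  ...#.|#  b2=1 t=0,i=9
  ....#|.  b1=0 t=0,i=8
  .....|#  b0=1 t=2,i=14
  bits 10110100001110011001100110110101 = 3023673781

3023673781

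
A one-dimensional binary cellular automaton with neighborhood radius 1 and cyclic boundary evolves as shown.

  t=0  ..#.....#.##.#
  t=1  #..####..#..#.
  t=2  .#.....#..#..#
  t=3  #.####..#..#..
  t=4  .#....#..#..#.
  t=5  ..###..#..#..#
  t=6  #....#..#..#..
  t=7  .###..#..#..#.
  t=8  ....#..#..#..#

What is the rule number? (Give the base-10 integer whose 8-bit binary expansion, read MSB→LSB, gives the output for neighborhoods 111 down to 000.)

  ###|.  b7=0 t=1,i=4
  ##.|.  b6=0 t=0,i=11
  #.#|#  b5=1 t=0,i=9
  #..|#  b4=1 t=0,i=0
  .##|.  b3=0 t=0,i=10
  .#.|.  b2=0 t=0,i=2
  ..#|.  b1=0 t=0,i=1
  ...|#  b0=1 t=0,i=4
  bits 00110001 = 49

49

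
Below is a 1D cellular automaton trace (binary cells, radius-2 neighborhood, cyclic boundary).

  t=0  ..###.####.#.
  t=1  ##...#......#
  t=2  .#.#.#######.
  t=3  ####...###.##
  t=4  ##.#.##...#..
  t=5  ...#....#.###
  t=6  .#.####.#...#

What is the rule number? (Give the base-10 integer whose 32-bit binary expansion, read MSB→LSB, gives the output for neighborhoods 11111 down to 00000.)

2586773307

  ##### -> #   bit 31 = 1  t=2,i=7
  ####. -> .   bit 30 = 0  t=0,i=8
  ###.# -> .   bit 29 = 0  t=0,i=4
  ###.. -> #   bit 28 = 1  t=1,i=1
  ##.## -> #   bit 27 = 1  t=0,i=5
  ##.#. -> .   bit 26 = 0  t=0,i=10
  ##..# -> #   bit 25 = 1  t=2,i=12
  ##... -> .   bit 24 = 0  t=1,i=2
  #.### -> .   bit 23 = 0  t=0,i=6
  #.##. -> .   bit 22 = 0  t=4,i=5
  #.#.# -> #   bit 21 = 1  t=2,i=3
  #.#.. -> .   bit 20 = 0  t=0,i=11
  #..## -> #   bit 19 = 1  t=4,i=12
  #..#. -> #   bit 18 = 1  t=2,i=0
  #...# -> #   bit 17 = 1  t=0,i=0
  #.... -> #   bit 16 = 1  t=1,i=7
  .#### -> .   bit 15 = 0  t=0,i=7
  .###. -> .   bit 14 = 0  t=0,i=3
  .##.# -> .   bit 13 = 0  t=4,i=1
  .##.. -> .   bit 12 = 0  t=4,i=6
  .#.## -> .   bit 11 = 0  t=2,i=4
  .#.#. -> #   bit 10 = 1  t=2,i=2
  .#..# -> #   bit 9 = 1  t=4,i=11
  .#... -> #   bit 8 = 1  t=0,i=12
  ..### -> .   bit 7 = 0  t=0,i=2
  ..##. -> .   bit 6 = 0  t=4,i=0
  ..#.# -> #   bit 5 = 1  t=2,i=1
  ..#.. -> #   bit 4 = 1  t=1,i=5
  ...## -> #   bit 3 = 1  t=0,i=1
  ...#. -> .   bit 2 = 0  t=1,i=4
  ....# -> #   bit 1 = 1  t=1,i=10
  ..... -> #   bit 0 = 1  t=1,i=8
  bits 10011010001011110000011100111011 = 2586773307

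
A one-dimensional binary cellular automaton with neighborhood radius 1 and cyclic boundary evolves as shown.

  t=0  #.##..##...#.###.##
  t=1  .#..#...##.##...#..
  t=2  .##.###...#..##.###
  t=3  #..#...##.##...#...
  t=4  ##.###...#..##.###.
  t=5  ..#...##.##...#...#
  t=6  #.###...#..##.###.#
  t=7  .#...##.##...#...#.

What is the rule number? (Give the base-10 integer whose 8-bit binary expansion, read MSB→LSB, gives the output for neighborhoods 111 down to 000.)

53

  ### -> .   bit 7 = 0  t=0,i=14
  ##. -> .   bit 6 = 0  t=0,i=0
  #.# -> #   bit 5 = 1  t=0,i=1
  #.. -> #   bit 4 = 1  t=0,i=4
  .## -> .   bit 3 = 0  t=0,i=2
  .#. -> #   bit 2 = 1  t=0,i=11
  ..# -> .   bit 1 = 0  t=0,i=5
  ... -> #   bit 0 = 1  t=0,i=9
  bits 00110101 = 53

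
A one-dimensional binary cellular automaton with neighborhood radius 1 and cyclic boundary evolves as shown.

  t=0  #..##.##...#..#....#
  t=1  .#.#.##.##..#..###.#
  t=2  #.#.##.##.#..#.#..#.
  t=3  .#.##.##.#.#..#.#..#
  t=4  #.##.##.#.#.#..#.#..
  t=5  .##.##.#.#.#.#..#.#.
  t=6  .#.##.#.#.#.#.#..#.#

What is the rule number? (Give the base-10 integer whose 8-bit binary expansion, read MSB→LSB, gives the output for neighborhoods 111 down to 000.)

  [7] ### => .  t=1,i=16
  [6] ##. => .  t=0,i=0
  [5] #.# => #  t=0,i=5
  [4] #.. => #  t=0,i=1
  [3] .## => #  t=0,i=3
  [2] .#. => .  t=0,i=11
  [1] ..# => .  t=0,i=2
  [0] ... => #  t=0,i=9
  bits 00111001 = 57

57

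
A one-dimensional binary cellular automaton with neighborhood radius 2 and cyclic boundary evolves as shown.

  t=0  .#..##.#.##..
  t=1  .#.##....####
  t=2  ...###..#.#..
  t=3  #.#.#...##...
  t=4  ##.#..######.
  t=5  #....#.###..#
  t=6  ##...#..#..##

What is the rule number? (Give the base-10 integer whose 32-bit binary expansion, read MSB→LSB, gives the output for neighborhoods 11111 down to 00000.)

  nb #####: next=#  (t=4,i=8, bit31=1)
  nb ####.: next=.  (t=1,i=11, bit30=0)
  nb ###.#: next=.  (t=1,i=12, bit29=0)
  nb ###..: next=.  (t=2,i=5, bit28=0)
  nb ##.##: next=#  (t=4,i=12, bit27=1)
  nb ##.#.: next=.  (t=0,i=6, bit26=0)
  nb ##..#: next=.  (t=2,i=6, bit25=0)
  nb ##...: next=#  (t=0,i=11, bit24=1)
  nb #.###: next=.  (t=5,i=7, bit23=0)
  nb #.##.: next=#  (t=0,i=9, bit22=1)
  nb #.#.#: next=.  (t=0,i=7, bit21=0)
  nb #.#..: next=.  (t=2,i=10, bit20=0)
  nb #..##: next=#  (t=0,i=3, bit19=1)
  nb #..#.: next=.  (t=2,i=7, bit18=0)
  nb #...#: next=#  (t=0,i=12, bit17=1)
  nb #....: next=.  (t=1,i=6, bit16=0)
  nb .####: next=#  (t=1,i=10, bit15=1)
  nb .###.: next=#  (t=2,i=4, bit14=1)
  nb .##.#: next=.  (t=0,i=5, bit13=0)
  nb .##..: next=#  (t=0,i=10, bit12=1)
  nb .#.##: next=.  (t=0,i=8, bit11=0)
  nb .#.#.: next=#  (t=2,i=9, bit10=1)
  nb .#..#: next=.  (t=0,i=2, bit9=0)
  nb .#...: next=.  (t=2,i=11, bit8=0)
  nb ..###: next=.  (t=1,i=9, bit7=0)
  nb ..##.: next=#  (t=0,i=4, bit6=1)
  nb ..#.#: next=#  (t=2,i=8, bit5=1)
  nb ..#..: next=#  (t=0,i=1, bit4=1)
  nb ...##: next=#  (t=1,i=8, bit3=1)
  nb ...#.: next=.  (t=0,i=0, bit2=0)
  nb ....#: next=.  (t=1,i=7, bit1=0)
  nb .....: next=#  (t=2,i=0, bit0=1)
  bits 10001001010010101101010001111001 = 2303382649

2303382649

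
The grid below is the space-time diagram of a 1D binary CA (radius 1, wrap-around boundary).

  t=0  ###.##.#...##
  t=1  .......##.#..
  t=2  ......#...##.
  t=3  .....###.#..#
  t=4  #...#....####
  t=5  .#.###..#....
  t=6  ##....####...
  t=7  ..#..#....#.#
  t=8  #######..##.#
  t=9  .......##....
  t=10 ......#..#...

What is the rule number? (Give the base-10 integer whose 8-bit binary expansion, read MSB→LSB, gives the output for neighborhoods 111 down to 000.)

  nb ###: next=.  (t=0,i=0, bit7=0)
  nb ##.: next=.  (t=0,i=2, bit6=0)
  nb #.#: next=.  (t=0,i=3, bit5=0)
  nb #..: next=#  (t=0,i=8, bit4=1)
  nb .##: next=.  (t=0,i=4, bit3=0)
  nb .#.: next=#  (t=0,i=7, bit2=1)
  nb ..#: next=#  (t=0,i=10, bit1=1)
  nb ...: next=.  (t=0,i=9, bit0=0)
  bits 00010110 = 22

22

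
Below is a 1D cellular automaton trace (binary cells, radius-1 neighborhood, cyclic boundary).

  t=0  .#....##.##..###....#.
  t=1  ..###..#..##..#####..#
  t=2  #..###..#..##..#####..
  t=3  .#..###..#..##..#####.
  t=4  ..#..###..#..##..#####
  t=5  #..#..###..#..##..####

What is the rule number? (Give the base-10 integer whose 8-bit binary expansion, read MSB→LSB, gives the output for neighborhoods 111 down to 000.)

209

  [7] ### => #  t=0,i=14
  [6] ##. => #  t=0,i=7
  [5] #.# => .  t=0,i=8
  [4] #.. => #  t=0,i=2
  [3] .## => .  t=0,i=6
  [2] .#. => .  t=0,i=1
  [1] ..# => .  t=0,i=0
  [0] ... => #  t=0,i=3
  bits 11010001 = 209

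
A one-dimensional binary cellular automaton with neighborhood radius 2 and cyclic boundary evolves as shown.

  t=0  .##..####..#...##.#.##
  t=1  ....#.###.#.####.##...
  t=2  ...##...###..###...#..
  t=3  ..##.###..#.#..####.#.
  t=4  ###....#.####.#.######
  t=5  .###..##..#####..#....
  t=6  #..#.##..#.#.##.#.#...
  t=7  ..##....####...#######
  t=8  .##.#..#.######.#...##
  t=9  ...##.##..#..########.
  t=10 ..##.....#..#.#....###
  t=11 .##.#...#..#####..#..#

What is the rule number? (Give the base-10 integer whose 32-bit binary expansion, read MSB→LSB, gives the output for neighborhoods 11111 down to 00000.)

  ##### -> .   bit 31 = 0  t=4,i=0
  ####. -> #   bit 30 = 1  t=0,i=7
  ###.# -> #   bit 29 = 1  t=1,i=8
  ###.. -> #   bit 28 = 1  t=0,i=8
  ##.## -> .   bit 27 = 0  t=0,i=0
  ##.#. -> #   bit 26 = 1  t=0,i=17
  ##..# -> .   bit 25 = 0  t=0,i=3
  ##... -> #   bit 24 = 1  t=1,i=19
  #.### -> .   bit 23 = 0  t=1,i=6
  #.##. -> .   bit 22 = 0  t=0,i=1
  #.#.# -> #   bit 21 = 1  t=0,i=18
  #.#.. -> #   bit 20 = 1  t=3,i=12
  #..## -> #   bit 19 = 1  t=0,i=4
  #..#. -> #   bit 18 = 1  t=0,i=10
  #...# -> #   bit 17 = 1  t=0,i=13
  #.... -> .   bit 16 = 0  t=1,i=20
  .#### -> #   bit 15 = 1  t=0,i=6
  .###. -> .   bit 14 = 0  t=1,i=7
  .##.# -> .   bit 13 = 0  t=0,i=16
  .##.. -> .   bit 12 = 0  t=0,i=2
  .#.## -> .   bit 11 = 0  t=0,i=19
  .#.#. -> #   bit 10 = 1  t=3,i=11
  .#..# -> .   bit 9 = 0  t=3,i=13
  .#... -> #   bit 8 = 1  t=0,i=12
  ..### -> .   bit 7 = 0  t=0,i=5
  ..##. -> #   bit 6 = 1  t=0,i=15
  ..#.# -> #   bit 5 = 1  t=1,i=4
  ..#.. -> .   bit 4 = 0  t=0,i=11
  ...## -> #   bit 3 = 1  t=0,i=14
  ...#. -> #   bit 2 = 1  t=1,i=3
  ....# -> .   bit 1 = 0  t=1,i=2
  ..... -> .   bit 0 = 0  t=1,i=0
  bits 01110101001111101000010101101100 = 1967031660

1967031660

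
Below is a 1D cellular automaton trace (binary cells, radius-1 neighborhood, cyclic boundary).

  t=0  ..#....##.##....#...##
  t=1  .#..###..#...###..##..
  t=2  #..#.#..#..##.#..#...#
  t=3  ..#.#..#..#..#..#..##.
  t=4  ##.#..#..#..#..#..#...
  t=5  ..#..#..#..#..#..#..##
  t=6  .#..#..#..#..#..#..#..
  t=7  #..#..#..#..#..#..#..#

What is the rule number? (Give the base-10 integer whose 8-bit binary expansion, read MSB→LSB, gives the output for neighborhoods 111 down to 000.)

163

  ### -> #   bit 7 = 1  t=1,i=5
  ##. -> .   bit 6 = 0  t=0,i=8
  #.# -> #   bit 5 = 1  t=0,i=9
  #.. -> .   bit 4 = 0  t=0,i=0
  .## -> .   bit 3 = 0  t=0,i=7
  .#. -> .   bit 2 = 0  t=0,i=2
  ..# -> #   bit 1 = 1  t=0,i=1
  ... -> #   bit 0 = 1  t=0,i=4
  bits 10100011 = 163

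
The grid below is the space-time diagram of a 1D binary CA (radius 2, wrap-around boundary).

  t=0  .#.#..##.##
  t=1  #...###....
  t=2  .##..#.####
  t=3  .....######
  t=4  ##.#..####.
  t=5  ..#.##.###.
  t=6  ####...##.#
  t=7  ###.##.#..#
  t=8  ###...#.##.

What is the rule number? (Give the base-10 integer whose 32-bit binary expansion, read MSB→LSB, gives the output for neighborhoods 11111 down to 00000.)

  [31] ##### => #  t=3,i=7
  [30] ####. => #  t=2,i=9
  [29] ###.# => #  t=2,i=10
  [28] ###.. => .  t=1,i=6
  [27] ##.## => .  t=0,i=8
  [26] ##.#. => #  t=0,i=0
  [25] ##..# => .  t=2,i=3
  [24] ##... => #  t=1,i=7
  [23] #.### => #  t=2,i=7
  [22] #.##. => .  t=0,i=9
  [21] #.#.# => .  t=0,i=1
  [20] #.#.. => .  t=0,i=3
  [19] #..## => #  t=0,i=5
  [18] #..#. => .  t=2,i=4
  [17] #...# => #  t=1,i=2
  [16] #.... => #  t=1,i=8
  [15] .#### => #  t=2,i=8
  [14] .###. => #  t=1,i=5
  [13] .##.# => .  t=0,i=7
  [12] .##.. => .  t=2,i=2
  [11] .#.## => #  t=2,i=6
  [10] .#.#. => .  t=0,i=2
  [9] .#..# => #  t=0,i=4
  [8] .#... => #  t=1,i=1
  [7] ..### => .  t=1,i=4
  [6] ..##. => #  t=0,i=6
  [5] ..#.# => #  t=2,i=5
  [4] ..#.. => .  t=1,i=0
  [3] ...## => .  t=1,i=3
  [2] ...#. => #  t=1,i=10
  [1] ....# => #  t=1,i=9
  [0] ..... => .  t=3,i=2
  bits 11100101100010111100101101100110 = 3851144038

3851144038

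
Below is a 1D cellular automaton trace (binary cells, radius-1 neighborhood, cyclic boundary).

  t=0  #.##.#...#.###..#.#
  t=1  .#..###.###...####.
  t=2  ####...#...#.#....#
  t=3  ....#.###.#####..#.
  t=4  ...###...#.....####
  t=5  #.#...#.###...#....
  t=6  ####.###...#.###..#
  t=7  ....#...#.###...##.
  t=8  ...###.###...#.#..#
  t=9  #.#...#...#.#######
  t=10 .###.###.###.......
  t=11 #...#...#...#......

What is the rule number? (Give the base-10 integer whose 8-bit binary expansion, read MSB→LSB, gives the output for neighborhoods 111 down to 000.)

  [7] ### => .  t=0,i=12
  [6] ##. => .  t=0,i=0
  [5] #.# => #  t=0,i=1
  [4] #.. => #  t=0,i=6
  [3] .## => .  t=0,i=2
  [2] .#. => #  t=0,i=5
  [1] ..# => #  t=0,i=8
  [0] ... => .  t=0,i=7
  bits 00110110 = 54

54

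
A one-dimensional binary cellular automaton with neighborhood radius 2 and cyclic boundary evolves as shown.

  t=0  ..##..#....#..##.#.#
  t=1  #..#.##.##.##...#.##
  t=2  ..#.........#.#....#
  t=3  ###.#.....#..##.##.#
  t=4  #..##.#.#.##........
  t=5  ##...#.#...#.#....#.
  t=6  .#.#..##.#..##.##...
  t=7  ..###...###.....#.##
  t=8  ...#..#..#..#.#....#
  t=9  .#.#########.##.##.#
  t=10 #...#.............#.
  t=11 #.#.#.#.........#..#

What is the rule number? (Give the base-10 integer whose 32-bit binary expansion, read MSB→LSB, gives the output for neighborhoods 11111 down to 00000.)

  nb #####: next=.  (t=9,i=5, bit31=0)
  nb ####.: next=.  (t=3,i=1, bit30=0)
  nb ###.#: next=.  (t=3,i=2, bit29=0)
  nb ###..: next=.  (t=1,i=0, bit28=0)
  nb ##.##: next=.  (t=1,i=7, bit27=0)
  nb ##.#.: next=#  (t=0,i=16, bit26=1)
  nb ##..#: next=.  (t=0,i=4, bit25=0)
  nb ##...: next=.  (t=1,i=13, bit24=0)
  nb #.###: next=.  (t=1,i=18, bit23=0)
  nb #.##.: next=.  (t=1,i=5, bit22=0)
  nb #.#.#: next=.  (t=0,i=17, bit21=0)
  nb #.#..: next=#  (t=0,i=19, bit20=1)
  nb #..##: next=.  (t=0,i=1, bit19=0)
  nb #..#.: next=#  (t=0,i=5, bit18=1)
  nb #...#: next=#  (t=1,i=14, bit17=1)
  nb #....: next=#  (t=0,i=8, bit16=1)
  nb .####: next=#  (t=3,i=0, bit15=1)
  nb .###.: next=#  (t=1,i=19, bit14=1)
  nb .##.#: next=.  (t=0,i=15, bit13=0)
  nb .##..: next=#  (t=0,i=3, bit12=1)
  nb .#.##: next=.  (t=1,i=4, bit11=0)
  nb .#.#.: next=#  (t=0,i=18, bit10=1)
  nb .#..#: next=#  (t=0,i=0, bit9=1)
  nb .#...: next=.  (t=0,i=7, bit8=0)
  nb ..###: next=.  (t=7,i=2, bit7=0)
  nb ..##.: next=.  (t=0,i=2, bit6=0)
  nb ..#.#: next=.  (t=1,i=3, bit5=0)
  nb ..#..: next=#  (t=0,i=6, bit4=1)
  nb ...##: next=.  (t=7,i=7, bit3=0)
  nb ...#.: next=.  (t=0,i=10, bit2=0)
  nb ....#: next=#  (t=0,i=9, bit1=1)
  nb .....: next=.  (t=2,i=5, bit0=0)
  bits 00000100000101111101011000010010 = 68670994

68670994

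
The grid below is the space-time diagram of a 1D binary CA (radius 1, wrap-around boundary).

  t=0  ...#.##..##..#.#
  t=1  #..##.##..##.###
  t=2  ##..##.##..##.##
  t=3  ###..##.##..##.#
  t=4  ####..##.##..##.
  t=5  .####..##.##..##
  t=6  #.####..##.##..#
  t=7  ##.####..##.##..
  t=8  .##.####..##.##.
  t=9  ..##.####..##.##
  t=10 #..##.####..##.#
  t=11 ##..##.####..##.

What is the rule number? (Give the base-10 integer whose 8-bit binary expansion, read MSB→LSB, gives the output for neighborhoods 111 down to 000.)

244

  ### -> #   bit 7 = 1  t=1,i=14
  ##. -> #   bit 6 = 1  t=0,i=6
  #.# -> #   bit 5 = 1  t=0,i=4
  #.. -> #   bit 4 = 1  t=0,i=0
  .## -> .   bit 3 = 0  t=0,i=5
  .#. -> #   bit 2 = 1  t=0,i=3
  ..# -> .   bit 1 = 0  t=0,i=2
  ... -> .   bit 0 = 0  t=0,i=1
  bits 11110100 = 244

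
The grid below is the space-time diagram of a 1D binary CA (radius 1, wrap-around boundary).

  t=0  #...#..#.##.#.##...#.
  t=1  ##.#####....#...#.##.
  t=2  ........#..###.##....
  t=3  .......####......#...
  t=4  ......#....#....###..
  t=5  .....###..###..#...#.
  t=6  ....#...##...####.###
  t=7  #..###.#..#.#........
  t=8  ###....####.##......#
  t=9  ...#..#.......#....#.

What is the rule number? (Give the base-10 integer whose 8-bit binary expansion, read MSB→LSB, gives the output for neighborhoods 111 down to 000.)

  ###|.  b7=0 t=1,i=4
  ##.|.  b6=0 t=0,i=10
  #.#|.  b5=0 t=0,i=8
  #..|#  b4=1 t=0,i=1
  .##|.  b3=0 t=0,i=9
  .#.|#  b2=1 t=0,i=0
  ..#|#  b1=1 t=0,i=3
  ...|.  b0=0 t=0,i=2
  bits 00010110 = 22

22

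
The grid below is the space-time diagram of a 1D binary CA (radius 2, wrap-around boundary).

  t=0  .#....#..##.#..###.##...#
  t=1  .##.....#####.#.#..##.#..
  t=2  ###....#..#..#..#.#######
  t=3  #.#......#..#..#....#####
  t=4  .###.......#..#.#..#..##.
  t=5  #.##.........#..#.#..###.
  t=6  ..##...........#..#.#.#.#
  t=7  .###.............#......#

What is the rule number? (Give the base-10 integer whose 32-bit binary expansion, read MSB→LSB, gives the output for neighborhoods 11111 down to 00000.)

2489217352

  #####|#  b31=1 t=1,i=10
  ####.|.  b30=0 t=1,i=11
  ###.#|.  b29=0 t=0,i=17
  ###..|#  b28=1 t=2,i=2
  ##.##|.  b27=0 t=0,i=18
  ##.#.|#  b26=1 t=0,i=11
  ##..#|.  b25=0 t=4,i=24
  ##...|.  b24=0 t=0,i=21
  #.###|.  b23=0 t=2,i=18
  #.##.|#  b22=1 t=0,i=19
  #.#.#|.  b21=0 t=1,i=14
  #.#..|#  b20=1 t=0,i=1
  #..##|#  b19=1 t=0,i=8
  #..#.|#  b18=1 t=2,i=9
  #...#|#  b17=1 t=0,i=22
  #....|.  b16=0 t=0,i=3
  .####|.  b15=0 t=1,i=9
  .###.|#  b14=1 t=0,i=16
  .##.#|#  b13=1 t=0,i=10
  .##..|#  b12=1 t=0,i=20
  .#.##|.  b11=0 t=2,i=17
  .#.#.|.  b10=0 t=0,i=0
  .#..#|.  b9=0 t=0,i=7
  .#...|#  b8=1 t=0,i=2
  ..###|.  b7=0 t=0,i=15
  ..##.|#  b6=1 t=0,i=9
  ..#.#|.  b5=0 t=0,i=24
  ..#..|.  b4=0 t=0,i=6
  ...##|#  b3=1 t=1,i=0
  ...#.|.  b2=0 t=0,i=5
  ....#|.  b1=0 t=0,i=4
  .....|.  b0=0 t=1,i=5
  bits 10010100010111100111000101001000 = 2489217352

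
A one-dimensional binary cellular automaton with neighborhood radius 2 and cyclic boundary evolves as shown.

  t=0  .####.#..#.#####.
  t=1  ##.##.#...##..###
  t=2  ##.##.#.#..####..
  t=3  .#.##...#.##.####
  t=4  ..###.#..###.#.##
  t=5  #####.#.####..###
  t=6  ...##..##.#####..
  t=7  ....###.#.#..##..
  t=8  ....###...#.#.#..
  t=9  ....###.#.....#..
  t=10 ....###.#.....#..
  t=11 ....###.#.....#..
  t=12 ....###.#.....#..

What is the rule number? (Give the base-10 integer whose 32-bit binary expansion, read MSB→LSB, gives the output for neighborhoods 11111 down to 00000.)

  ##### -> .   bit 31 = 0  t=0,i=13
  ####. -> #   bit 30 = 1  t=0,i=3
  ###.# -> #   bit 29 = 1  t=0,i=4
  ###.. -> #   bit 28 = 1  t=0,i=15
  ##.## -> .   bit 27 = 0  t=1,i=2
  ##.#. -> .   bit 26 = 0  t=0,i=5
  ##..# -> #   bit 25 = 1  t=0,i=16
  ##... -> .   bit 24 = 0  t=3,i=5
  #.### -> #   bit 23 = 1  t=0,i=11
  #.##. -> #   bit 22 = 1  t=1,i=3
  #.#.# -> .   bit 21 = 0  t=2,i=6
  #.#.. -> #   bit 20 = 1  t=0,i=6
  #..## -> #   bit 19 = 1  t=0,i=0
  #..#. -> .   bit 18 = 0  t=0,i=8
  #...# -> #   bit 17 = 1  t=1,i=8
  #.... -> .   bit 16 = 0  t=6,i=16
  .#### -> .   bit 15 = 0  t=0,i=2
  .###. -> #   bit 14 = 1  t=4,i=3
  .##.# -> #   bit 13 = 1  t=1,i=4
  .##.. -> #   bit 12 = 1  t=1,i=11
  .#.## -> #   bit 11 = 1  t=0,i=10
  .#.#. -> .   bit 10 = 0  t=2,i=7
  .#..# -> .   bit 9 = 0  t=0,i=7
  .#... -> .   bit 8 = 0  t=1,i=7
  ..### -> #   bit 7 = 1  t=0,i=1
  ..##. -> .   bit 6 = 0  t=1,i=10
  ..#.# -> .   bit 5 = 0  t=0,i=9
  ..#.. -> #   bit 4 = 1  t=9,i=14
  ...## -> .   bit 3 = 0  t=1,i=9
  ...#. -> .   bit 2 = 0  t=3,i=7
  ....# -> .   bit 1 = 0  t=6,i=1
  ..... -> .   bit 0 = 0  t=6,i=0
  bits 01110010110110100111100010010000 = 1926920336

1926920336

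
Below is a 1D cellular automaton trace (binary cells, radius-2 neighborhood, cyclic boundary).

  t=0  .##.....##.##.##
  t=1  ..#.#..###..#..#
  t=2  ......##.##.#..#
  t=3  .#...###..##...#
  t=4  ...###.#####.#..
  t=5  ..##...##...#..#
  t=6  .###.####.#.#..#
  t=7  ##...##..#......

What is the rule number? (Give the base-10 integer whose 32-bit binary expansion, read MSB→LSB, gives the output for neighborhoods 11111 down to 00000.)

378255576

  nb #####: next=.  (t=4,i=9, bit31=0)
  nb ####.: next=.  (t=4,i=10, bit30=0)
  nb ###.#: next=.  (t=4,i=5, bit29=0)
  nb ###..: next=#  (t=1,i=9, bit28=1)
  nb ##.##: next=.  (t=0,i=0, bit27=0)
  nb ##.#.: next=#  (t=2,i=11, bit26=1)
  nb ##..#: next=#  (t=1,i=10, bit25=1)
  nb ##...: next=.  (t=0,i=3, bit24=0)
  nb #.###: next=#  (t=4,i=7, bit23=1)
  nb #.##.: next=.  (t=0,i=1, bit22=0)
  nb #.#.#: next=.  (t=6,i=10, bit21=0)
  nb #.#..: next=.  (t=1,i=4, bit20=0)
  nb #..##: next=#  (t=1,i=6, bit19=1)
  nb #..#.: next=.  (t=1,i=1, bit18=0)
  nb #...#: next=#  (t=3,i=3, bit17=1)
  nb #....: next=#  (t=0,i=4, bit16=1)
  nb .####: next=#  (t=4,i=8, bit15=1)
  nb .###.: next=.  (t=1,i=8, bit14=0)
  nb .##.#: next=#  (t=0,i=9, bit13=1)
  nb .##..: next=#  (t=0,i=2, bit12=1)
  nb .#.##: next=#  (t=6,i=0, bit11=1)
  nb .#.#.: next=.  (t=1,i=3, bit10=0)
  nb .#..#: next=.  (t=1,i=0, bit9=0)
  nb .#...: next=.  (t=2,i=0, bit8=0)
  nb ..###: next=#  (t=1,i=7, bit7=1)
  nb ..##.: next=#  (t=0,i=8, bit6=1)
  nb ..#.#: next=.  (t=1,i=2, bit5=0)
  nb ..#..: next=#  (t=1,i=12, bit4=1)
  nb ...##: next=#  (t=0,i=7, bit3=1)
  nb ...#.: next=.  (t=3,i=14, bit2=0)
  nb ....#: next=.  (t=0,i=6, bit1=0)
  nb .....: next=.  (t=0,i=5, bit0=0)
  bits 00010110100010111011100011011000 = 378255576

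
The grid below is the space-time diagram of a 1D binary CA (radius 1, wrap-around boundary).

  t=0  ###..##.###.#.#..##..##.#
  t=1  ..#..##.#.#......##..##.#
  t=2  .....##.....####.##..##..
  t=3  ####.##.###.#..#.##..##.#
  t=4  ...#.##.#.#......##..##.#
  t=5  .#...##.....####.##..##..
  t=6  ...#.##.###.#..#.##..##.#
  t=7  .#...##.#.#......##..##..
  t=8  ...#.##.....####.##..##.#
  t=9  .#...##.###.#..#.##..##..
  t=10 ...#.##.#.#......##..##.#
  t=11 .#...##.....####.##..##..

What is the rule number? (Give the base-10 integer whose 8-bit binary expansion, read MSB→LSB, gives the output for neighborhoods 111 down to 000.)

  nb ###: next=.  (t=0,i=0, bit7=0)
  nb ##.: next=#  (t=0,i=2, bit6=1)
  nb #.#: next=.  (t=0,i=7, bit5=0)
  nb #..: next=.  (t=0,i=3, bit4=0)
  nb .##: next=#  (t=0,i=5, bit3=1)
  nb .#.: next=.  (t=0,i=12, bit2=0)
  nb ..#: next=.  (t=0,i=4, bit1=0)
  nb ...: next=#  (t=1,i=12, bit0=1)
  bits 01001001 = 73

73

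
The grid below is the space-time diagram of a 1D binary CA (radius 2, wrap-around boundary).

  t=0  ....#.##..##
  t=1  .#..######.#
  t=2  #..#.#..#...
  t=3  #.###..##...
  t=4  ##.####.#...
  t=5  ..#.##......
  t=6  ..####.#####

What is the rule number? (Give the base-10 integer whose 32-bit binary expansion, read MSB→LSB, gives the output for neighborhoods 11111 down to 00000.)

1515052081

  ##### -> .   bit 31 = 0  t=1,i=6
  ####. -> #   bit 30 = 1  t=1,i=8
  ###.# -> .   bit 29 = 0  t=1,i=9
  ###.. -> #   bit 28 = 1  t=3,i=4
  ##.## -> #   bit 27 = 1  t=4,i=2
  ##.#. -> .   bit 26 = 0  t=1,i=10
  ##..# -> #   bit 25 = 1  t=0,i=8
  ##... -> .   bit 24 = 0  t=0,i=0
  #.### -> .   bit 23 = 0  t=3,i=2
  #.##. -> #   bit 22 = 1  t=0,i=6
  #.#.# -> .   bit 21 = 0  t=1,i=11
  #.#.. -> .   bit 20 = 0  t=1,i=1
  #..## -> #   bit 19 = 1  t=0,i=9
  #..#. -> #   bit 18 = 1  t=2,i=2
  #...# -> .   bit 17 = 0  t=2,i=10
  #.... -> #   bit 16 = 1  t=0,i=1
  .#### -> #   bit 15 = 1  t=1,i=5
  .###. -> #   bit 14 = 1  t=3,i=3
  .##.# -> .   bit 13 = 0  t=4,i=1
  .##.. -> #   bit 12 = 1  t=0,i=7
  .#.## -> #   bit 11 = 1  t=0,i=5
  .#.#. -> #   bit 10 = 1  t=1,i=0
  .#..# -> .   bit 9 = 0  t=1,i=2
  .#... -> .   bit 8 = 0  t=2,i=9
  ..### -> .   bit 7 = 0  t=1,i=4
  ..##. -> .   bit 6 = 0  t=0,i=10
  ..#.# -> #   bit 5 = 1  t=0,i=4
  ..#.. -> #   bit 4 = 1  t=2,i=0
  ...## -> .   bit 3 = 0  t=4,i=11
  ...#. -> .   bit 2 = 0  t=0,i=3
  ....# -> .   bit 1 = 0  t=0,i=2
  ..... -> #   bit 0 = 1  t=5,i=8
  bits 01011010010011011101110000110001 = 1515052081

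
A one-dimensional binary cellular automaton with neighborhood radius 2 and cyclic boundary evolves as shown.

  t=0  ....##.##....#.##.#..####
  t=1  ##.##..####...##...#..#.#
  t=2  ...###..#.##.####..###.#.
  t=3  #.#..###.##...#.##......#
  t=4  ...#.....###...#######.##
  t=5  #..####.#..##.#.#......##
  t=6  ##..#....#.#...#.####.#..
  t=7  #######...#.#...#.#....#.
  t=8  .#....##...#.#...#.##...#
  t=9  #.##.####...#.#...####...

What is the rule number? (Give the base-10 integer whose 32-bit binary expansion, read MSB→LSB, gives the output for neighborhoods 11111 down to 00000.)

  #####|.  b31=0 t=4,i=17
  ####.|.  b30=0 t=0,i=23
  ###.#|.  b29=0 t=1,i=1
  ###..|#  b28=1 t=0,i=24
  ##.##|.  b27=0 t=0,i=6
  ##.#.|.  b26=0 t=0,i=17
  ##..#|#  b25=1 t=1,i=5
  ##...|#  b24=1 t=0,i=0
  #.###|.  b23=0 t=1,i=24
  #.##.|#  b22=1 t=0,i=7
  #.#.#|.  b21=0 t=5,i=14
  #.#..|.  b20=0 t=0,i=18
  #..##|.  b19=0 t=0,i=20
  #..#.|#  b18=1 t=1,i=21
  #...#|.  b17=0 t=1,i=12
  #....|#  b16=1 t=0,i=1
  .####|#  b15=1 t=0,i=22
  .###.|.  b14=0 t=1,i=0
  .##.#|.  b13=0 t=0,i=5
  .##..|#  b12=1 t=0,i=8
  .#.##|#  b11=1 t=0,i=14
  .#.#.|#  b10=1 t=5,i=15
  .#..#|#  b9=1 t=0,i=19
  .#...|#  b8=1 t=2,i=24
  ..###|.  b7=0 t=0,i=21
  ..##.|#  b6=1 t=0,i=4
  ..#.#|.  b5=0 t=0,i=13
  ..#..|#  b4=1 t=1,i=19
  ...##|#  b3=1 t=0,i=3
  ...#.|.  b2=0 t=0,i=12
  ....#|.  b1=0 t=0,i=2
  .....|#  b0=1 t=3,i=20
  bits 00010011010001011001111101011001 = 323329881

323329881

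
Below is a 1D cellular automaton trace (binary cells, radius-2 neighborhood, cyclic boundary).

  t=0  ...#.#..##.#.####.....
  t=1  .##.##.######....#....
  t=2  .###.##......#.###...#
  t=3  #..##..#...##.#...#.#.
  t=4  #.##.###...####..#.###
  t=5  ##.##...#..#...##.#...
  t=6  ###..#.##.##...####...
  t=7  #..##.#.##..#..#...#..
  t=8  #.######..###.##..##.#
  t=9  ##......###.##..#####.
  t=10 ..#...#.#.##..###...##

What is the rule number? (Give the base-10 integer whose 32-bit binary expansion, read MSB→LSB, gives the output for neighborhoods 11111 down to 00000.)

  ##### -> .   bit 31 = 0  t=1,i=9
  ####. -> .   bit 30 = 0  t=0,i=15
  ###.# -> #   bit 29 = 1  t=2,i=3
  ###.. -> .   bit 28 = 0  t=0,i=16
  ##.## -> #   bit 27 = 1  t=1,i=3
  ##.#. -> #   bit 26 = 1  t=0,i=10
  ##..# -> #   bit 25 = 1  t=3,i=5
  ##... -> #   bit 24 = 1  t=0,i=17
  #.### -> .   bit 23 = 0  t=0,i=13
  #.##. -> .   bit 22 = 0  t=1,i=4
  #.#.# -> #   bit 21 = 1  t=0,i=11
  #.#.. -> #   bit 20 = 1  t=0,i=5
  #..## -> #   bit 19 = 1  t=0,i=7
  #..#. -> #   bit 18 = 1  t=3,i=6
  #...# -> .   bit 17 = 0  t=2,i=19
  #.... -> .   bit 16 = 0  t=0,i=18
  .#### -> .   bit 15 = 0  t=0,i=14
  .###. -> .   bit 14 = 0  t=2,i=2
  .##.# -> #   bit 13 = 1  t=0,i=9
  .##.. -> .   bit 12 = 0  t=2,i=6
  .#.## -> #   bit 11 = 1  t=0,i=12
  .#.#. -> #   bit 10 = 1  t=0,i=4
  .#..# -> .   bit 9 = 0  t=0,i=6
  .#... -> .   bit 8 = 0  t=1,i=18
  ..### -> #   bit 7 = 1  t=4,i=11
  ..##. -> #   bit 6 = 1  t=0,i=8
  ..#.# -> .   bit 5 = 0  t=0,i=3
  ..#.. -> #   bit 4 = 1  t=1,i=17
  ...## -> .   bit 3 = 0  t=1,i=0
  ...#. -> #   bit 2 = 1  t=0,i=2
  ....# -> #   bit 1 = 1  t=0,i=1
  ..... -> .   bit 0 = 0  t=0,i=0
  bits 00101111001111000010110011010110 = 792472790

792472790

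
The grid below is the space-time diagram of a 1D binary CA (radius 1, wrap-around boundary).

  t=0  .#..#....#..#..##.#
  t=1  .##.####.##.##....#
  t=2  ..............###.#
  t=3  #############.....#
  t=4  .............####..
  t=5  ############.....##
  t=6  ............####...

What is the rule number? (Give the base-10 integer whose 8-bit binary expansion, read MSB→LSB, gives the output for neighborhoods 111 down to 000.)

  ### -> .   bit 7 = 0  t=1,i=5
  ##. -> .   bit 6 = 0  t=0,i=16
  #.# -> .   bit 5 = 0  t=0,i=0
  #.. -> #   bit 4 = 1  t=0,i=2
  .## -> .   bit 3 = 0  t=0,i=15
  .#. -> #   bit 2 = 1  t=0,i=1
  ..# -> .   bit 1 = 0  t=0,i=3
  ... -> #   bit 0 = 1  t=0,i=6
  bits 00010101 = 21

21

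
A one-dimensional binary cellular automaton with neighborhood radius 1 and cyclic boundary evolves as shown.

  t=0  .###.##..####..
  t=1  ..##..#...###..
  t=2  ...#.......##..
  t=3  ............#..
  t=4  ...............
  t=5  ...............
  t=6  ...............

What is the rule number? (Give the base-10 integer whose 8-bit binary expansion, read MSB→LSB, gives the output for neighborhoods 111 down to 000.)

192

  ###|#  b7=1 t=0,i=2
  ##.|#  b6=1 t=0,i=3
  #.#|.  b5=0 t=0,i=4
  #..|.  b4=0 t=0,i=7
  .##|.  b3=0 t=0,i=1
  .#.|.  b2=0 t=1,i=6
  ..#|.  b1=0 t=0,i=0
  ...|.  b0=0 t=0,i=14
  bits 11000000 = 192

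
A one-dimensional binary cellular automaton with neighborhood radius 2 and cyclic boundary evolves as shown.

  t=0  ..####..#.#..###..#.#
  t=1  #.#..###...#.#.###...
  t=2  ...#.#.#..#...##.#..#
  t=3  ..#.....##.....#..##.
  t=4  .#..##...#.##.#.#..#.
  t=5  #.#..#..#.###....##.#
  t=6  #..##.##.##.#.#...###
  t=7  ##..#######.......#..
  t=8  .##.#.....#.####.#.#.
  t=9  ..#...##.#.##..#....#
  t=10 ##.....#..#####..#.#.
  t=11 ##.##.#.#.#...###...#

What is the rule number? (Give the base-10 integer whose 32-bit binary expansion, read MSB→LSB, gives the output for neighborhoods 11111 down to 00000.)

  nb #####: next=.  (t=7,i=6, bit31=0)
  nb ####.: next=.  (t=0,i=4, bit30=0)
  nb ###.#: next=#  (t=8,i=15, bit29=1)
  nb ###..: next=#  (t=0,i=5, bit28=1)
  nb ##.##: next=#  (t=5,i=19, bit27=1)
  nb ##.#.: next=.  (t=2,i=16, bit26=0)
  nb ##..#: next=#  (t=0,i=6, bit25=1)
  nb ##...: next=.  (t=1,i=8, bit24=0)
  nb #.###: next=#  (t=1,i=15, bit23=1)
  nb #.##.: next=#  (t=4,i=11, bit22=1)
  nb #.#.#: next=.  (t=1,i=13, bit21=0)
  nb #.#..: next=.  (t=0,i=10, bit20=0)
  nb #..##: next=.  (t=0,i=1, bit19=0)
  nb #..#.: next=#  (t=0,i=7, bit18=1)
  nb #...#: next=.  (t=1,i=9, bit17=0)
  nb #....: next=#  (t=3,i=4, bit16=1)
  nb .####: next=.  (t=0,i=3, bit15=0)
  nb .###.: next=.  (t=0,i=14, bit14=0)
  nb .##.#: next=#  (t=2,i=15, bit13=1)
  nb .##..: next=#  (t=3,i=9, bit12=1)
  nb .#.##: next=#  (t=1,i=14, bit11=1)
  nb .#.#.: next=.  (t=0,i=9, bit10=0)
  nb .#..#: next=#  (t=0,i=0, bit9=1)
  nb .#...: next=.  (t=2,i=0, bit8=0)
  nb ..###: next=#  (t=0,i=2, bit7=1)
  nb ..##.: next=.  (t=2,i=14, bit6=0)
  nb ..#.#: next=.  (t=0,i=8, bit5=0)
  nb ..#..: next=.  (t=2,i=10, bit4=0)
  nb ...##: next=.  (t=2,i=13, bit3=0)
  nb ...#.: next=#  (t=1,i=10, bit2=1)
  nb ....#: next=.  (t=3,i=6, bit1=0)
  nb .....: next=#  (t=3,i=5, bit0=1)
  bits 00111010110001010011101010000101 = 986004101

986004101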